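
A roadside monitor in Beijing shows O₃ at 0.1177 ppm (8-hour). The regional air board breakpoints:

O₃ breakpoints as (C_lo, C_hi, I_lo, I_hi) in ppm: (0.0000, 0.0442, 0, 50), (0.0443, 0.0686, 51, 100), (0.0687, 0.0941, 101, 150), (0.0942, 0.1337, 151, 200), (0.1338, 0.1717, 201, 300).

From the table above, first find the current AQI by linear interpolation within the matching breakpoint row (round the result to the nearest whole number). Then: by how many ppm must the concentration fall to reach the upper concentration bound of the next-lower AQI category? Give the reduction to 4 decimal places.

O₃: 0.1177 lies in 0.0942–0.1337, so I_lo=151, I_hi=200, C_lo=0.0942, C_hi=0.1337.
(200−151)/(0.1337−0.0942) × (0.1177−0.0942) + 151 = 49/0.0395 × 0.0235 + 151 ≈ 180.15 → 180.
Current AQI 180 is in the Unhealthy range (151–200). The next-lower category tops out at AQI 150, whose upper concentration bound is 0.0941 ppm.
Reduction needed = 0.1177 − 0.0941 = 0.0236 ppm.

0.0236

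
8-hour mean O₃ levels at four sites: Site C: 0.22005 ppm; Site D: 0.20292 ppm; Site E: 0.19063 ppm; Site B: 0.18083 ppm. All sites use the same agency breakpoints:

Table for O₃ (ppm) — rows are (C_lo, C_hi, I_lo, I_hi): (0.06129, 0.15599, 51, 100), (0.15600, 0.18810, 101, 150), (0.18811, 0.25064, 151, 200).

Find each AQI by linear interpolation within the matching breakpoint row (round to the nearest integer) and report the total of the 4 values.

631

Site C: row 0.18811–0.25064 (AQI 151–200). (200−151)·(0.22005−0.18811)/(0.25064−0.18811) + 151 = 49·0.03194/0.06253 + 151 ≈ 176.03 → 176.
Site D: 0.20292 lies in 0.18811–0.25064, so I_lo=151, I_hi=200, C_lo=0.18811, C_hi=0.25064.
(200−151)/(0.25064−0.18811) × (0.20292−0.18811) + 151 = 49/0.06253 × 0.01481 + 151 ≈ 162.61 → 163.
Site E: row 0.18811–0.25064 (AQI 151–200). (200−151)·(0.19063−0.18811)/(0.25064−0.18811) + 151 = 49·0.00252/0.06253 + 151 ≈ 152.97 → 153.
Site B: 0.18083 ∈ [0.15600, 0.18810] ↔ index [101, 150].
101 + (0.18083−0.15600)·(150−101)/(0.18810−0.15600) = 101 + 0.02483·49/0.03210 ≈ 138.90, so AQI = 139.
AQIs: Site C=176, Site D=163, Site E=153, Site B=139. Sum = 176 + 163 + 153 + 139 = 631.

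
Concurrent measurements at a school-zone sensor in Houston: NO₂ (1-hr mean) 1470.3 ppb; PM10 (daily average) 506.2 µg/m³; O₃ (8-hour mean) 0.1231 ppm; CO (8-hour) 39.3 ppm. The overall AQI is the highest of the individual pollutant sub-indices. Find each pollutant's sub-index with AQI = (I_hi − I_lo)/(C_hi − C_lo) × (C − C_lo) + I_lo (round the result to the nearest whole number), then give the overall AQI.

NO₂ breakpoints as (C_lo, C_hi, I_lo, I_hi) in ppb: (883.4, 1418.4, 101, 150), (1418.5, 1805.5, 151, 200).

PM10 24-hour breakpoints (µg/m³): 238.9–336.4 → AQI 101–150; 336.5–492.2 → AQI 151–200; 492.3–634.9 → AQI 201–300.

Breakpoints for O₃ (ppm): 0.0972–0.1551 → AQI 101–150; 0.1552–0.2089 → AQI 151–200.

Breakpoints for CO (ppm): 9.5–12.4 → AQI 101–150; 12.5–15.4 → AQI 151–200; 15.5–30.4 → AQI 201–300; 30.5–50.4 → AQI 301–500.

NO₂: 1470.3 ∈ [1418.5, 1805.5] ↔ index [151, 200].
151 + (1470.3−1418.5)·(200−151)/(1805.5−1418.5) = 151 + 51.8·49/387.0 ≈ 157.56, so AQI = 158.
PM10: row 492.3–634.9 (AQI 201–300). (300−201)·(506.2−492.3)/(634.9−492.3) + 201 = 99·13.9/142.6 + 201 ≈ 210.65 → 211.
O₃: 0.1231 lies in 0.0972–0.1551, so I_lo=101, I_hi=150, C_lo=0.0972, C_hi=0.1551.
(150−101)/(0.1551−0.0972) × (0.1231−0.0972) + 101 = 49/0.0579 × 0.0259 + 101 ≈ 122.92 → 123.
CO: row 30.5–50.4 (AQI 301–500). (500−301)·(39.3−30.5)/(50.4−30.5) + 301 = 199·8.8/19.9 + 301 ≈ 389.00 → 389.
Sub-indices: NO₂→158, PM10→211, O₃→123, CO→389. Overall AQI = max = 389; dominant pollutant is CO.

389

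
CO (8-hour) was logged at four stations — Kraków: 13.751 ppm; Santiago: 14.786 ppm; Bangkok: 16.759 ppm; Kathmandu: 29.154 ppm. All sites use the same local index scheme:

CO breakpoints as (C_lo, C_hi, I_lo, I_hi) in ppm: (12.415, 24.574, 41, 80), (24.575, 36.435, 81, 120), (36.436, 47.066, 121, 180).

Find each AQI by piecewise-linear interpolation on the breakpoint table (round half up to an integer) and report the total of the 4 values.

245

Kraków: 13.751 lies in 12.415–24.574, so I_lo=41, I_hi=80, C_lo=12.415, C_hi=24.574.
(80−41)/(24.574−12.415) × (13.751−12.415) + 41 = 39/12.159 × 1.336 + 41 ≈ 45.29 → 45.
Santiago: 14.786 ∈ [12.415, 24.574] ↔ index [41, 80].
41 + (14.786−12.415)·(80−41)/(24.574−12.415) = 41 + 2.371·39/12.159 ≈ 48.60, so AQI = 49.
Bangkok 16.759: bracket 12.415–24.574 → index 41–80; slope 39/12.159, offset 4.344.
AQI = 41 + 39/12.159·4.344 ≈ 54.93 ⇒ 55.
Kathmandu 29.154: bracket 24.575–36.435 → index 81–120; slope 39/11.860, offset 4.579.
AQI = 81 + 39/11.860·4.579 ≈ 96.06 ⇒ 96.
AQIs: Kraków=45, Santiago=49, Bangkok=55, Kathmandu=96. Sum = 45 + 49 + 55 + 96 = 245.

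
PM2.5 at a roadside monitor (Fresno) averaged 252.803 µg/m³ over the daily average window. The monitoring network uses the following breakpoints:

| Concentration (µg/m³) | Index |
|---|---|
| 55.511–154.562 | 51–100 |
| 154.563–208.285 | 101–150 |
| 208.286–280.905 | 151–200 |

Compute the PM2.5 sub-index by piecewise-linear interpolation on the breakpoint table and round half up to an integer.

PM2.5: row 208.286–280.905 (AQI 151–200). (200−151)·(252.803−208.286)/(280.905−208.286) + 151 = 49·44.517/72.619 + 151 ≈ 181.04 → 181.

181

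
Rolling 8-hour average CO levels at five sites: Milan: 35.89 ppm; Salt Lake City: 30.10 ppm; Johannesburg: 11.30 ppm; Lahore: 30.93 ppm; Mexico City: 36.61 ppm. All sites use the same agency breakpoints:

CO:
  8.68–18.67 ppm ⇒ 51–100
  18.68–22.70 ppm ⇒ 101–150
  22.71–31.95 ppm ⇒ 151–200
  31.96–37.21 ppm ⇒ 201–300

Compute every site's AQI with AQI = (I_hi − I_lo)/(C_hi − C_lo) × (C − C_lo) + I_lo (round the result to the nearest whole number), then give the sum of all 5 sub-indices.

1013

Milan 35.89: bracket 31.96–37.21 → index 201–300; slope 99/5.25, offset 3.93.
AQI = 201 + 99/5.25·3.93 ≈ 275.11 ⇒ 275.
Salt Lake City: 30.10 lies in 22.71–31.95, so I_lo=151, I_hi=200, C_lo=22.71, C_hi=31.95.
(200−151)/(31.95−22.71) × (30.10−22.71) + 151 = 49/9.24 × 7.39 + 151 ≈ 190.19 → 190.
Johannesburg: 11.30 lies in 8.68–18.67, so I_lo=51, I_hi=100, C_lo=8.68, C_hi=18.67.
(100−51)/(18.67−8.68) × (11.30−8.68) + 51 = 49/9.99 × 2.62 + 51 ≈ 63.85 → 64.
Lahore 30.93: bracket 22.71–31.95 → index 151–200; slope 49/9.24, offset 8.22.
AQI = 151 + 49/9.24·8.22 ≈ 194.59 ⇒ 195.
Mexico City: 36.61 lies in 31.96–37.21, so I_lo=201, I_hi=300, C_lo=31.96, C_hi=37.21.
(300−201)/(37.21−31.96) × (36.61−31.96) + 201 = 99/5.25 × 4.65 + 201 ≈ 288.69 → 289.
AQIs: Milan=275, Salt Lake City=190, Johannesburg=64, Lahore=195, Mexico City=289. Sum = 275 + 190 + 64 + 195 + 289 = 1013.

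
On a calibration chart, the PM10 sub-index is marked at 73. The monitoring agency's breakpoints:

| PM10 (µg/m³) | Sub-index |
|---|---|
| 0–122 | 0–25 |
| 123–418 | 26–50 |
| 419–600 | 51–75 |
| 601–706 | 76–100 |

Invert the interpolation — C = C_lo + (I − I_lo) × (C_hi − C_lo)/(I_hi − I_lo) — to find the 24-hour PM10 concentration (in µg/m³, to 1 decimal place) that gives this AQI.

584.9

AQI 73 lies in the 51–75 band, which corresponds to 419–600 µg/m³.
C = 419 + (73−51)×(600−419)/(75−51) = 419 + 22×181/24 ≈ 584.917 µg/m³ → 584.9 µg/m³ to 1 dp.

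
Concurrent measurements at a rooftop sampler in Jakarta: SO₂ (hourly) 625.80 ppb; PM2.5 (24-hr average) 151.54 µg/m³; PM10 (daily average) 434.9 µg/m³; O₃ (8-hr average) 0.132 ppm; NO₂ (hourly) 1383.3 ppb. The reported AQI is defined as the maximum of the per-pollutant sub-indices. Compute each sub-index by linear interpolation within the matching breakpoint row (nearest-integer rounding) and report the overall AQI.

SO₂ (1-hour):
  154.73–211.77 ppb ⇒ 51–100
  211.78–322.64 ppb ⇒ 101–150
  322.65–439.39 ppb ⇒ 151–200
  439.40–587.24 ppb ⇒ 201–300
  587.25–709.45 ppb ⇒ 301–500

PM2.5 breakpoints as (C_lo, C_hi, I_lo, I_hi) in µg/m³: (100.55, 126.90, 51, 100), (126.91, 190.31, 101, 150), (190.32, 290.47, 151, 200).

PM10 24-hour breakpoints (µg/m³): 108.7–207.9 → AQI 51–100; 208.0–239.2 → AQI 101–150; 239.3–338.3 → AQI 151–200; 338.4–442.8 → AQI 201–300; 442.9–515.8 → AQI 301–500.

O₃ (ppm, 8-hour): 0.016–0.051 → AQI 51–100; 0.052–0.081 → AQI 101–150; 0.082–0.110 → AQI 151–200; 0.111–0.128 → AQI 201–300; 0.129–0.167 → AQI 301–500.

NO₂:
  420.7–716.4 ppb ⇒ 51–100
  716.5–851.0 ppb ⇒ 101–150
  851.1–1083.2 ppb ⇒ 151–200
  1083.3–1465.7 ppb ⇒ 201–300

364

SO₂: 625.80 ∈ [587.25, 709.45] ↔ index [301, 500].
301 + (625.80−587.25)·(500−301)/(709.45−587.25) = 301 + 38.55·199/122.20 ≈ 363.78, so AQI = 364.
PM2.5 151.54: bracket 126.91–190.31 → index 101–150; slope 49/63.40, offset 24.63.
AQI = 101 + 49/63.40·24.63 ≈ 120.04 ⇒ 120.
PM10: 434.9 ∈ [338.4, 442.8] ↔ index [201, 300].
201 + (434.9−338.4)·(300−201)/(442.8−338.4) = 201 + 96.5·99/104.4 ≈ 292.51, so AQI = 293.
O₃ 0.132: bracket 0.129–0.167 → index 301–500; slope 199/0.038, offset 0.003.
AQI = 301 + 199/0.038·0.003 ≈ 316.71 ⇒ 317.
NO₂: 1383.3 lies in 1083.3–1465.7, so I_lo=201, I_hi=300, C_lo=1083.3, C_hi=1465.7.
(300−201)/(1465.7−1083.3) × (1383.3−1083.3) + 201 = 99/382.4 × 300.0 + 201 ≈ 278.67 → 279.
Sub-indices: SO₂→364, PM2.5→120, PM10→293, O₃→317, NO₂→279. Overall AQI = max = 364; dominant pollutant is SO₂.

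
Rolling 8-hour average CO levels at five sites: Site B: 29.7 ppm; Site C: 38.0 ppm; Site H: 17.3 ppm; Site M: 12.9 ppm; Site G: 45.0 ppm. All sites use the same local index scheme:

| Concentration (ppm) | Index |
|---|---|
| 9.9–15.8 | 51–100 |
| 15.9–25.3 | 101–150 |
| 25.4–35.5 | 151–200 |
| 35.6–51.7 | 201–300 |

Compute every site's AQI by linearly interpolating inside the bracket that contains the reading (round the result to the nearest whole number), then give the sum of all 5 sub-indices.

Site B: 29.7 ∈ [25.4, 35.5] ↔ index [151, 200].
151 + (29.7−25.4)·(200−151)/(35.5−25.4) = 151 + 4.3·49/10.1 ≈ 171.86, so AQI = 172.
Site C 38.0: bracket 35.6–51.7 → index 201–300; slope 99/16.1, offset 2.4.
AQI = 201 + 99/16.1·2.4 ≈ 215.76 ⇒ 216.
Site H: row 15.9–25.3 (AQI 101–150). (150−101)·(17.3−15.9)/(25.3−15.9) + 101 = 49·1.4/9.4 + 101 ≈ 108.30 → 108.
Site M: row 9.9–15.8 (AQI 51–100). (100−51)·(12.9−9.9)/(15.8−9.9) + 51 = 49·3.0/5.9 + 51 ≈ 75.92 → 76.
Site G: 45.0 lies in 35.6–51.7, so I_lo=201, I_hi=300, C_lo=35.6, C_hi=51.7.
(300−201)/(51.7−35.6) × (45.0−35.6) + 201 = 99/16.1 × 9.4 + 201 ≈ 258.80 → 259.
AQIs: Site B=172, Site C=216, Site H=108, Site M=76, Site G=259. Sum = 172 + 216 + 108 + 76 + 259 = 831.

831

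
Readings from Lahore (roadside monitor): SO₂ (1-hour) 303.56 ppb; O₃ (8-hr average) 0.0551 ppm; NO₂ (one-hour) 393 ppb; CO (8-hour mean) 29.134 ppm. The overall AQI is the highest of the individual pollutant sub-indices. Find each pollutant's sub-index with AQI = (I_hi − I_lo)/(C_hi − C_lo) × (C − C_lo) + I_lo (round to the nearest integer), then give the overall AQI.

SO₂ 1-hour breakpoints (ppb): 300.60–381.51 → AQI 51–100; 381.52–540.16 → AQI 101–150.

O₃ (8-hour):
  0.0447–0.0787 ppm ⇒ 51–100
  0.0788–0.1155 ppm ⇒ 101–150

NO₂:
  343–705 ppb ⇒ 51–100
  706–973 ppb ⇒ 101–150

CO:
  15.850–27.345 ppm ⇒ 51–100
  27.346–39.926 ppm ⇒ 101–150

SO₂: 303.56 lies in 300.60–381.51, so I_lo=51, I_hi=100, C_lo=300.60, C_hi=381.51.
(100−51)/(381.51−300.60) × (303.56−300.60) + 51 = 49/80.91 × 2.96 + 51 ≈ 52.79 → 53.
O₃: row 0.0447–0.0787 (AQI 51–100). (100−51)·(0.0551−0.0447)/(0.0787−0.0447) + 51 = 49·0.0104/0.0340 + 51 ≈ 65.99 → 66.
NO₂: row 343–705 (AQI 51–100). (100−51)·(393−343)/(705−343) + 51 = 49·50/362 + 51 ≈ 57.77 → 58.
CO: 29.134 lies in 27.346–39.926, so I_lo=101, I_hi=150, C_lo=27.346, C_hi=39.926.
(150−101)/(39.926−27.346) × (29.134−27.346) + 101 = 49/12.580 × 1.788 + 101 ≈ 107.96 → 108.
Sub-indices: SO₂→53, O₃→66, NO₂→58, CO→108. Overall AQI = max = 108; dominant pollutant is CO.
AQI 108: Unhealthy for Sensitive Groups.

108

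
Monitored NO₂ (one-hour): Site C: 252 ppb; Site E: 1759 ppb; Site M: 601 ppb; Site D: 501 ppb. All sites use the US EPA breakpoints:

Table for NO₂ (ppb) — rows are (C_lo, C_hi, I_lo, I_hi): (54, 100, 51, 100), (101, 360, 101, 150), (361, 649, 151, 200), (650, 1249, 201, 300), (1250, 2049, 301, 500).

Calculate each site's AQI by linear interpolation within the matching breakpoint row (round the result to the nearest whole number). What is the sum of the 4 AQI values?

Site C: 252 ∈ [101, 360] ↔ index [101, 150].
101 + (252−101)·(150−101)/(360−101) = 101 + 151·49/259 ≈ 129.57, so AQI = 130.
Site E 1759: bracket 1250–2049 → index 301–500; slope 199/799, offset 509.
AQI = 301 + 199/799·509 ≈ 427.77 ⇒ 428.
Site M: row 361–649 (AQI 151–200). (200−151)·(601−361)/(649−361) + 151 = 49·240/288 + 151 ≈ 191.83 → 192.
Site D: 501 lies in 361–649, so I_lo=151, I_hi=200, C_lo=361, C_hi=649.
(200−151)/(649−361) × (501−361) + 151 = 49/288 × 140 + 151 ≈ 174.82 → 175.
AQIs: Site C=130, Site E=428, Site M=192, Site D=175. Sum = 130 + 428 + 192 + 175 = 925.

925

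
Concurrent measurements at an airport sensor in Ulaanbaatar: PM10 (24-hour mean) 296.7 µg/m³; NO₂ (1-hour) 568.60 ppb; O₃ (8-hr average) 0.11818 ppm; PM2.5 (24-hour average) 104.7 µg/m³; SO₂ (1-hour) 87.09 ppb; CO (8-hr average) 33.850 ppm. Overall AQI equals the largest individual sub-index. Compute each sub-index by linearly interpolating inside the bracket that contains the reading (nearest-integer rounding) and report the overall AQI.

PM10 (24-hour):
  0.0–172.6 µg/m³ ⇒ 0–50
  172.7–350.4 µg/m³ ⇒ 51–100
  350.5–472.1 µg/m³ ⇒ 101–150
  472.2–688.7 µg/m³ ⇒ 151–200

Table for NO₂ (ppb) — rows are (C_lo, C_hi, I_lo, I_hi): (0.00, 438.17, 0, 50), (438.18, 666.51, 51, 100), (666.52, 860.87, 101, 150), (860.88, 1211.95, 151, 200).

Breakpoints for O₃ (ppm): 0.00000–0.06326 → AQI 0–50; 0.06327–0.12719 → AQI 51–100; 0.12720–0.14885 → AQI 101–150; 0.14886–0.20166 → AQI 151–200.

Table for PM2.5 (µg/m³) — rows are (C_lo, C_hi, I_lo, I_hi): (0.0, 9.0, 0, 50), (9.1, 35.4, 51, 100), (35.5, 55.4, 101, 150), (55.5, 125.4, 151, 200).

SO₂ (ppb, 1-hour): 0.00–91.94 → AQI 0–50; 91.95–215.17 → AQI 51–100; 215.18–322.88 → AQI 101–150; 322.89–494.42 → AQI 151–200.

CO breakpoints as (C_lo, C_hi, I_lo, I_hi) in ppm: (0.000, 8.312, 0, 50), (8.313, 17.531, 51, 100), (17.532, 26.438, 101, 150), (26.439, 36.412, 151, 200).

PM10: row 172.7–350.4 (AQI 51–100). (100−51)·(296.7−172.7)/(350.4−172.7) + 51 = 49·124.0/177.7 + 51 ≈ 85.19 → 85.
NO₂: 568.60 lies in 438.18–666.51, so I_lo=51, I_hi=100, C_lo=438.18, C_hi=666.51.
(100−51)/(666.51−438.18) × (568.60−438.18) + 51 = 49/228.33 × 130.42 + 51 ≈ 78.99 → 79.
O₃: 0.11818 lies in 0.06327–0.12719, so I_lo=51, I_hi=100, C_lo=0.06327, C_hi=0.12719.
(100−51)/(0.12719−0.06327) × (0.11818−0.06327) + 51 = 49/0.06392 × 0.05491 + 51 ≈ 93.09 → 93.
PM2.5: 104.7 lies in 55.5–125.4, so I_lo=151, I_hi=200, C_lo=55.5, C_hi=125.4.
(200−151)/(125.4−55.5) × (104.7−55.5) + 151 = 49/69.9 × 49.2 + 151 ≈ 185.49 → 185.
SO₂ 87.09: bracket 0.00–91.94 → index 0–50; slope 50/91.94, offset 87.09.
AQI = 0 + 50/91.94·87.09 ≈ 47.36 ⇒ 47.
CO: row 26.439–36.412 (AQI 151–200). (200−151)·(33.850−26.439)/(36.412−26.439) + 151 = 49·7.411/9.973 + 151 ≈ 187.41 → 187.
Sub-indices: PM10→85, NO₂→79, O₃→93, PM2.5→185, SO₂→47, CO→187. Overall AQI = max = 187; dominant pollutant is CO.
AQI 187: Unhealthy.

187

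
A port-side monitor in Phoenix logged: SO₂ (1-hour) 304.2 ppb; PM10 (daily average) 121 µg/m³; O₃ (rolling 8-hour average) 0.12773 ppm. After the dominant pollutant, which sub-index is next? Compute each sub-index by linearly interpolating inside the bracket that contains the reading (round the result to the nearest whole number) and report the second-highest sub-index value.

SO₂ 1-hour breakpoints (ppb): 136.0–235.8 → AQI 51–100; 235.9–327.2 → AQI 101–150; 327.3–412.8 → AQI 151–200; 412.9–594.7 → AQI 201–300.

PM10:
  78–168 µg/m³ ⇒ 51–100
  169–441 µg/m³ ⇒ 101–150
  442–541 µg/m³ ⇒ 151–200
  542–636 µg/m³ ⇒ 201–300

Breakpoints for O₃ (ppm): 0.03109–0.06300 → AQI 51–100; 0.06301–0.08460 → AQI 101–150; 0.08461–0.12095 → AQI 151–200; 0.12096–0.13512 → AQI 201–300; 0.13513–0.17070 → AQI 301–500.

SO₂: row 235.9–327.2 (AQI 101–150). (150−101)·(304.2−235.9)/(327.2−235.9) + 101 = 49·68.3/91.3 + 101 ≈ 137.66 → 138.
PM10: 121 lies in 78–168, so I_lo=51, I_hi=100, C_lo=78, C_hi=168.
(100−51)/(168−78) × (121−78) + 51 = 49/90 × 43 + 51 ≈ 74.41 → 74.
O₃: 0.12773 lies in 0.12096–0.13512, so I_lo=201, I_hi=300, C_lo=0.12096, C_hi=0.13512.
(300−201)/(0.13512−0.12096) × (0.12773−0.12096) + 201 = 99/0.01416 × 0.00677 + 201 ≈ 248.33 → 248.
Sub-indices: SO₂→138, PM10→74, O₃→248. Ranked high→low: 248, 138, 74. Second-highest sub-index = 138.

138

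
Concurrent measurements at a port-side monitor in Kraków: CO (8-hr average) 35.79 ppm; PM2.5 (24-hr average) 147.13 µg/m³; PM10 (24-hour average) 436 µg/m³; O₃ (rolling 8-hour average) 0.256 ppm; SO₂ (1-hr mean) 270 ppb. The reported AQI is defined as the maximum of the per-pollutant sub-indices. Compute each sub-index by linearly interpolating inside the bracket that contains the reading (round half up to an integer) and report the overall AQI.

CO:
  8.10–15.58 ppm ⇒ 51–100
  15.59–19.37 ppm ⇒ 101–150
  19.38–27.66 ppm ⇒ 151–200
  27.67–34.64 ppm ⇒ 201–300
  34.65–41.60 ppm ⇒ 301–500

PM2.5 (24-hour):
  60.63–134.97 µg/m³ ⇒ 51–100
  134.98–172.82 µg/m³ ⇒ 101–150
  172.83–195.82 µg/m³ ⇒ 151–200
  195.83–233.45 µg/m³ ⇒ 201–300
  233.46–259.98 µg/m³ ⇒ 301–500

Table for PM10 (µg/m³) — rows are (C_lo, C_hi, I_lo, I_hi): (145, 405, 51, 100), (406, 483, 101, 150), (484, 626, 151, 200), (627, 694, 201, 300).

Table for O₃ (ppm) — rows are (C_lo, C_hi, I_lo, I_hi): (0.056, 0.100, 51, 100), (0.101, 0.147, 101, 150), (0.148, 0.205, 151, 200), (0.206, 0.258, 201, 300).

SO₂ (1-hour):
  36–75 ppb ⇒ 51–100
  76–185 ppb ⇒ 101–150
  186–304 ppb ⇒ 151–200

CO: 35.79 ∈ [34.65, 41.60] ↔ index [301, 500].
301 + (35.79−34.65)·(500−301)/(41.60−34.65) = 301 + 1.14·199/6.95 ≈ 333.64, so AQI = 334.
PM2.5 147.13: bracket 134.98–172.82 → index 101–150; slope 49/37.84, offset 12.15.
AQI = 101 + 49/37.84·12.15 ≈ 116.73 ⇒ 117.
PM10: row 406–483 (AQI 101–150). (150−101)·(436−406)/(483−406) + 101 = 49·30/77 + 101 ≈ 120.09 → 120.
O₃: 0.256 lies in 0.206–0.258, so I_lo=201, I_hi=300, C_lo=0.206, C_hi=0.258.
(300−201)/(0.258−0.206) × (0.256−0.206) + 201 = 99/0.052 × 0.050 + 201 ≈ 296.19 → 296.
SO₂ 270: bracket 186–304 → index 151–200; slope 49/118, offset 84.
AQI = 151 + 49/118·84 ≈ 185.88 ⇒ 186.
Sub-indices: CO→334, PM2.5→117, PM10→120, O₃→296, SO₂→186. Overall AQI = max = 334; dominant pollutant is CO.

334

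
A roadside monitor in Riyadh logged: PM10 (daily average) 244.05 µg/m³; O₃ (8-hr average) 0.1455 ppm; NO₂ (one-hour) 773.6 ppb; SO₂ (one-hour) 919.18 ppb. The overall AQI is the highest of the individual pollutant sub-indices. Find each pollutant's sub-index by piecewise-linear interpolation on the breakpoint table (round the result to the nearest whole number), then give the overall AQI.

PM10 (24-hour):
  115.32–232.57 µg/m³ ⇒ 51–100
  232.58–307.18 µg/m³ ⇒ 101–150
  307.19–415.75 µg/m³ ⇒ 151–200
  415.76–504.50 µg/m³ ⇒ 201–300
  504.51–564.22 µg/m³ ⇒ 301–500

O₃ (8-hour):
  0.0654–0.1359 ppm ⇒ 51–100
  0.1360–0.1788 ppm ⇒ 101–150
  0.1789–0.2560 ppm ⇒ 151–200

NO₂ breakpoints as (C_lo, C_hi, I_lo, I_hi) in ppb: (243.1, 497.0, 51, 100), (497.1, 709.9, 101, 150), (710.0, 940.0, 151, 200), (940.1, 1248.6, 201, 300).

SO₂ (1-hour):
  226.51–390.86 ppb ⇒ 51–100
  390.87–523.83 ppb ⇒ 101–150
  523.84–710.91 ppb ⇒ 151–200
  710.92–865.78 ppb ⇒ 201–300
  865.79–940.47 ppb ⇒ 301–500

443

PM10: 244.05 ∈ [232.58, 307.18] ↔ index [101, 150].
101 + (244.05−232.58)·(150−101)/(307.18−232.58) = 101 + 11.47·49/74.60 ≈ 108.53, so AQI = 109.
O₃: 0.1455 lies in 0.1360–0.1788, so I_lo=101, I_hi=150, C_lo=0.1360, C_hi=0.1788.
(150−101)/(0.1788−0.1360) × (0.1455−0.1360) + 101 = 49/0.0428 × 0.0095 + 101 ≈ 111.88 → 112.
NO₂ 773.6: bracket 710.0–940.0 → index 151–200; slope 49/230.0, offset 63.6.
AQI = 151 + 49/230.0·63.6 ≈ 164.55 ⇒ 165.
SO₂ 919.18: bracket 865.79–940.47 → index 301–500; slope 199/74.68, offset 53.39.
AQI = 301 + 199/74.68·53.39 ≈ 443.27 ⇒ 443.
Sub-indices: PM10→109, O₃→112, NO₂→165, SO₂→443. Overall AQI = max = 443; dominant pollutant is SO₂.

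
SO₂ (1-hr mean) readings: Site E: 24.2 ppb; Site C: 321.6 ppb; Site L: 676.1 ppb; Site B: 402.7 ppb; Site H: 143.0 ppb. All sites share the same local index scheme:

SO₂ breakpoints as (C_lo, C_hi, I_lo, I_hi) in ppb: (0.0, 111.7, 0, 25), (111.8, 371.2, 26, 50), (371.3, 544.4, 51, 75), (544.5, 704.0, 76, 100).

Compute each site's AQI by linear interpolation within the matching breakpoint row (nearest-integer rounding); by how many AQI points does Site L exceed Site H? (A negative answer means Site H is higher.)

67

Site E: 24.2 lies in 0.0–111.7, so I_lo=0, I_hi=25, C_lo=0.0, C_hi=111.7.
(25−0)/(111.7−0.0) × (24.2−0.0) + 0 = 25/111.7 × 24.2 + 0 ≈ 5.42 → 5.
Site C: 321.6 ∈ [111.8, 371.2] ↔ index [26, 50].
26 + (321.6−111.8)·(50−26)/(371.2−111.8) = 26 + 209.8·24/259.4 ≈ 45.41, so AQI = 45.
Site L: 676.1 ∈ [544.5, 704.0] ↔ index [76, 100].
76 + (676.1−544.5)·(100−76)/(704.0−544.5) = 76 + 131.6·24/159.5 ≈ 95.80, so AQI = 96.
Site B: row 371.3–544.4 (AQI 51–75). (75−51)·(402.7−371.3)/(544.4−371.3) + 51 = 24·31.4/173.1 + 51 ≈ 55.35 → 55.
Site H: 143.0 ∈ [111.8, 371.2] ↔ index [26, 50].
26 + (143.0−111.8)·(50−26)/(371.2−111.8) = 26 + 31.2·24/259.4 ≈ 28.89, so AQI = 29.
AQIs: Site E=5, Site C=45, Site L=96, Site B=55, Site H=29. Site L (96) − Site H (29) = 67.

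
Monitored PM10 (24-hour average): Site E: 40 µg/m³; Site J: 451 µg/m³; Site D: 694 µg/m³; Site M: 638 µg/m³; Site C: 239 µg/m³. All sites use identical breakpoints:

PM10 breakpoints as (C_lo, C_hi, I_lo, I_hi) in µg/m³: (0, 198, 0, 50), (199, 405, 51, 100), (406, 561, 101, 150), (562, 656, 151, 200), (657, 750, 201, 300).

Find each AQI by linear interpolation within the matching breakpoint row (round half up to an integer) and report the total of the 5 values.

Site E: 40 ∈ [0, 198] ↔ index [0, 50].
0 + (40−0)·(50−0)/(198−0) = 0 + 40·50/198 ≈ 10.10, so AQI = 10.
Site J: 451 lies in 406–561, so I_lo=101, I_hi=150, C_lo=406, C_hi=561.
(150−101)/(561−406) × (451−406) + 101 = 49/155 × 45 + 101 ≈ 115.23 → 115.
Site D 694: bracket 657–750 → index 201–300; slope 99/93, offset 37.
AQI = 201 + 99/93·37 ≈ 240.39 ⇒ 240.
Site M 638: bracket 562–656 → index 151–200; slope 49/94, offset 76.
AQI = 151 + 49/94·76 ≈ 190.62 ⇒ 191.
Site C: 239 ∈ [199, 405] ↔ index [51, 100].
51 + (239−199)·(100−51)/(405−199) = 51 + 40·49/206 ≈ 60.51, so AQI = 61.
AQIs: Site E=10, Site J=115, Site D=240, Site M=191, Site C=61. Sum = 10 + 115 + 240 + 191 + 61 = 617.

617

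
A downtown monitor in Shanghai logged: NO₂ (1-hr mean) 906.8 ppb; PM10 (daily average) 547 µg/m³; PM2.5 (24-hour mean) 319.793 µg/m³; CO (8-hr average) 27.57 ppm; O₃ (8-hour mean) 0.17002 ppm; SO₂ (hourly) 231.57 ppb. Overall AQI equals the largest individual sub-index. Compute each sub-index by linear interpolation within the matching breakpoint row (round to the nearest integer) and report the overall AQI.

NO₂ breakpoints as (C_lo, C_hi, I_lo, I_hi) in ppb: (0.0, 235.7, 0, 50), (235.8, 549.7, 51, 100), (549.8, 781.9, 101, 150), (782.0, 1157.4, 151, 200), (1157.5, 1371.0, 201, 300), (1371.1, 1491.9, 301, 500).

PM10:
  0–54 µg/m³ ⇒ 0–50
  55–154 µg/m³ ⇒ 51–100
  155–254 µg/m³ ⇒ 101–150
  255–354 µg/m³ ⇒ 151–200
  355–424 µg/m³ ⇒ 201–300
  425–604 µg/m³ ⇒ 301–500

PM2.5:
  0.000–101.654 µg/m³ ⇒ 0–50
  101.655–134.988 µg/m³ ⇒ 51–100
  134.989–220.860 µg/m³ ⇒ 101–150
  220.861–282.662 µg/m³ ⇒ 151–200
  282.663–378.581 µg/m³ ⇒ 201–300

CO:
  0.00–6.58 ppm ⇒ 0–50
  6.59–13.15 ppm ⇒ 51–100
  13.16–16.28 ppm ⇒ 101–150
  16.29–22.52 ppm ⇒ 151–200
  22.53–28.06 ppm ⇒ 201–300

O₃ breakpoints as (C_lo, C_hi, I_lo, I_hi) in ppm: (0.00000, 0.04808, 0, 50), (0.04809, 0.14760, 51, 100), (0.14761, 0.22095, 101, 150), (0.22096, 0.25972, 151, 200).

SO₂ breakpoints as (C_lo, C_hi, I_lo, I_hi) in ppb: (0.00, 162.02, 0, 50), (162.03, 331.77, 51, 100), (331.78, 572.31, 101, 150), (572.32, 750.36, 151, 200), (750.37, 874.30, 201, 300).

NO₂: row 782.0–1157.4 (AQI 151–200). (200−151)·(906.8−782.0)/(1157.4−782.0) + 151 = 49·124.8/375.4 + 151 ≈ 167.29 → 167.
PM10 547: bracket 425–604 → index 301–500; slope 199/179, offset 122.
AQI = 301 + 199/179·122 ≈ 436.63 ⇒ 437.
PM2.5: 319.793 ∈ [282.663, 378.581] ↔ index [201, 300].
201 + (319.793−282.663)·(300−201)/(378.581−282.663) = 201 + 37.130·99/95.918 ≈ 239.32, so AQI = 239.
CO: 27.57 ∈ [22.53, 28.06] ↔ index [201, 300].
201 + (27.57−22.53)·(300−201)/(28.06−22.53) = 201 + 5.04·99/5.53 ≈ 291.23, so AQI = 291.
O₃: 0.17002 ∈ [0.14761, 0.22095] ↔ index [101, 150].
101 + (0.17002−0.14761)·(150−101)/(0.22095−0.14761) = 101 + 0.02241·49/0.07334 ≈ 115.97, so AQI = 116.
SO₂: row 162.03–331.77 (AQI 51–100). (100−51)·(231.57−162.03)/(331.77−162.03) + 51 = 49·69.54/169.74 + 51 ≈ 71.07 → 71.
Sub-indices: NO₂→167, PM10→437, PM2.5→239, CO→291, O₃→116, SO₂→71. Overall AQI = max = 437; dominant pollutant is PM10.

437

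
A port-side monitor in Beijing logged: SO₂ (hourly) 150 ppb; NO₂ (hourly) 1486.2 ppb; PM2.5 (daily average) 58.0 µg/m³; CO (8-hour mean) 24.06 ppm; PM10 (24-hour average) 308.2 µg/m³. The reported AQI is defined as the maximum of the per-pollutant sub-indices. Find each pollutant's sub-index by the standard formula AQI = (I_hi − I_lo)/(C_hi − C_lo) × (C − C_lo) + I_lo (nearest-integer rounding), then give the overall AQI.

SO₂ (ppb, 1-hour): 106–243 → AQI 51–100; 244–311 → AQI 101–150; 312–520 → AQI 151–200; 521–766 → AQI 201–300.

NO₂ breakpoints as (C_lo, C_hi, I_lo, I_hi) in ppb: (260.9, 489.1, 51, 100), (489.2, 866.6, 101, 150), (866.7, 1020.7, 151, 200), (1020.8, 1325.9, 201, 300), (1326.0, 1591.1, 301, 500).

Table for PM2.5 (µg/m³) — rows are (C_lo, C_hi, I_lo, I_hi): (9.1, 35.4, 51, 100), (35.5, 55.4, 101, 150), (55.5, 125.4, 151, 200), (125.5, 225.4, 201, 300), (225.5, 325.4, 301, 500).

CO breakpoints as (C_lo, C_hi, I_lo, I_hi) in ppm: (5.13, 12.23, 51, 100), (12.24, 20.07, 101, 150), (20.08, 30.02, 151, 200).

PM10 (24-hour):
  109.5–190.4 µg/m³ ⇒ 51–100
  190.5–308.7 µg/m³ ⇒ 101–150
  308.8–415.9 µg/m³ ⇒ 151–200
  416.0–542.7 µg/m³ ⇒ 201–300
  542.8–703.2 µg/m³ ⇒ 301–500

421

SO₂: 150 lies in 106–243, so I_lo=51, I_hi=100, C_lo=106, C_hi=243.
(100−51)/(243−106) × (150−106) + 51 = 49/137 × 44 + 51 ≈ 66.74 → 67.
NO₂: row 1326.0–1591.1 (AQI 301–500). (500−301)·(1486.2−1326.0)/(1591.1−1326.0) + 301 = 199·160.2/265.1 + 301 ≈ 421.26 → 421.
PM2.5: 58.0 lies in 55.5–125.4, so I_lo=151, I_hi=200, C_lo=55.5, C_hi=125.4.
(200−151)/(125.4−55.5) × (58.0−55.5) + 151 = 49/69.9 × 2.5 + 151 ≈ 152.75 → 153.
CO: row 20.08–30.02 (AQI 151–200). (200−151)·(24.06−20.08)/(30.02−20.08) + 151 = 49·3.98/9.94 + 151 ≈ 170.62 → 171.
PM10: 308.2 ∈ [190.5, 308.7] ↔ index [101, 150].
101 + (308.2−190.5)·(150−101)/(308.7−190.5) = 101 + 117.7·49/118.2 ≈ 149.79, so AQI = 150.
Sub-indices: SO₂→67, NO₂→421, PM2.5→153, CO→171, PM10→150. Overall AQI = max = 421; dominant pollutant is NO₂.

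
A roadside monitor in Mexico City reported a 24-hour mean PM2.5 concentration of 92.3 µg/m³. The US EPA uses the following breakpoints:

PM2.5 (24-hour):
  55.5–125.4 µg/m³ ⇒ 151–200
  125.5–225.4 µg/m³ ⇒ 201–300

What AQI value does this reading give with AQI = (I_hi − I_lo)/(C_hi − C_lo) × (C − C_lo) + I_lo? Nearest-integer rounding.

177

PM2.5: row 55.5–125.4 (AQI 151–200). (200−151)·(92.3−55.5)/(125.4−55.5) + 151 = 49·36.8/69.9 + 151 ≈ 176.80 → 177.
AQI 177 falls in the Unhealthy category.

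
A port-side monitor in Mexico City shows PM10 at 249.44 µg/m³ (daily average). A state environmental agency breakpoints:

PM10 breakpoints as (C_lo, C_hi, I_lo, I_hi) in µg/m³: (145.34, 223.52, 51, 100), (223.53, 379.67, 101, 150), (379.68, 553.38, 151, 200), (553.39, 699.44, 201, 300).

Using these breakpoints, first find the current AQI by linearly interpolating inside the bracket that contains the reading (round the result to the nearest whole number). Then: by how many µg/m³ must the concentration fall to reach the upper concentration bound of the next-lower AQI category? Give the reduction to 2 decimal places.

25.92

PM10: 249.44 ∈ [223.53, 379.67] ↔ index [101, 150].
101 + (249.44−223.53)·(150−101)/(379.67−223.53) = 101 + 25.91·49/156.14 ≈ 109.13, so AQI = 109.
Current AQI 109 is in the Unhealthy for Sensitive Groups range (101–150). The next-lower category tops out at AQI 100, whose upper concentration bound is 223.52 µg/m³.
Reduction needed = 249.44 − 223.52 = 25.92 µg/m³.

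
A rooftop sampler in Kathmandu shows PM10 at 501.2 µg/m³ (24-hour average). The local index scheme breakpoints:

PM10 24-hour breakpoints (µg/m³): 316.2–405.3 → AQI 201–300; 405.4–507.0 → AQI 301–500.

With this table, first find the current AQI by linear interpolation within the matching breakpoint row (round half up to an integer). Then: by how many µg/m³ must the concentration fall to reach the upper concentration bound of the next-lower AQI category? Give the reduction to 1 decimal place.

PM10 501.2: bracket 405.4–507.0 → index 301–500; slope 199/101.6, offset 95.8.
AQI = 301 + 199/101.6·95.8 ≈ 488.64 ⇒ 489.
Current AQI 489 is in the Hazardous range (301–500). The next-lower category tops out at AQI 300, whose upper concentration bound is 405.3 µg/m³.
Reduction needed = 501.2 − 405.3 = 95.9 µg/m³.

95.9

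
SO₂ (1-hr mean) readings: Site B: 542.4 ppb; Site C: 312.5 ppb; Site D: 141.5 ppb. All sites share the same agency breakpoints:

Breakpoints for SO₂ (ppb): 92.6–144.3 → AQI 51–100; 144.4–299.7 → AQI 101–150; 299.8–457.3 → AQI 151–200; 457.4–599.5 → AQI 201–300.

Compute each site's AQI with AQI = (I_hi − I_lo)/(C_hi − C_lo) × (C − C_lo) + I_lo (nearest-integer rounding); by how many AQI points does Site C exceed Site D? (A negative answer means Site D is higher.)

Site B 542.4: bracket 457.4–599.5 → index 201–300; slope 99/142.1, offset 85.0.
AQI = 201 + 99/142.1·85.0 ≈ 260.22 ⇒ 260.
Site C 312.5: bracket 299.8–457.3 → index 151–200; slope 49/157.5, offset 12.7.
AQI = 151 + 49/157.5·12.7 ≈ 154.95 ⇒ 155.
Site D: row 92.6–144.3 (AQI 51–100). (100−51)·(141.5−92.6)/(144.3−92.6) + 51 = 49·48.9/51.7 + 51 ≈ 97.35 → 97.
AQIs: Site B=260, Site C=155, Site D=97. Site C (155) − Site D (97) = 58.

58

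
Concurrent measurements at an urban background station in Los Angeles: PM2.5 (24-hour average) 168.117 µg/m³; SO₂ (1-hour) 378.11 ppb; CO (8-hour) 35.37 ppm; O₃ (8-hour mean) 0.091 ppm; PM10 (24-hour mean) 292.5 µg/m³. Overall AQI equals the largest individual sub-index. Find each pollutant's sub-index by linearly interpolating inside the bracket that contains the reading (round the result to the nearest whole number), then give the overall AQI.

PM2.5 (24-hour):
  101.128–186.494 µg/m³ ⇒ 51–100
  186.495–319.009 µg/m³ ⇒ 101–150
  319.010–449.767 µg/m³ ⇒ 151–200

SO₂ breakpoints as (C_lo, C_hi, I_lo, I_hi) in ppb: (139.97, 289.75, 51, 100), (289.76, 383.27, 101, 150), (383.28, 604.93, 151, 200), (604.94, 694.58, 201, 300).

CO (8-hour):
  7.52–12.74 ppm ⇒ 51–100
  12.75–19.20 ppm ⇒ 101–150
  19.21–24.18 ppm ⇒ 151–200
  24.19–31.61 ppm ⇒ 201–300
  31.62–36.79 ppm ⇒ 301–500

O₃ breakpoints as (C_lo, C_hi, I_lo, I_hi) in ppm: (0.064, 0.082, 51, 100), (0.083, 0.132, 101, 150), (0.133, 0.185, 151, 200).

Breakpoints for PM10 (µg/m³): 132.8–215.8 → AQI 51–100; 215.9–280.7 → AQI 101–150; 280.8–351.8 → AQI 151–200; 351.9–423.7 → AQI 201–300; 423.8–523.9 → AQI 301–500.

445

PM2.5: 168.117 ∈ [101.128, 186.494] ↔ index [51, 100].
51 + (168.117−101.128)·(100−51)/(186.494−101.128) = 51 + 66.989·49/85.366 ≈ 89.45, so AQI = 89.
SO₂: row 289.76–383.27 (AQI 101–150). (150−101)·(378.11−289.76)/(383.27−289.76) + 101 = 49·88.35/93.51 + 101 ≈ 147.30 → 147.
CO: row 31.62–36.79 (AQI 301–500). (500−301)·(35.37−31.62)/(36.79−31.62) + 301 = 199·3.75/5.17 + 301 ≈ 445.34 → 445.
O₃: 0.091 ∈ [0.083, 0.132] ↔ index [101, 150].
101 + (0.091−0.083)·(150−101)/(0.132−0.083) = 101 + 0.008·49/0.049 ≈ 109.00, so AQI = 109.
PM10: row 280.8–351.8 (AQI 151–200). (200−151)·(292.5−280.8)/(351.8−280.8) + 151 = 49·11.7/71.0 + 151 ≈ 159.07 → 159.
Sub-indices: PM2.5→89, SO₂→147, CO→445, O₃→109, PM10→159. Overall AQI = max = 445; dominant pollutant is CO.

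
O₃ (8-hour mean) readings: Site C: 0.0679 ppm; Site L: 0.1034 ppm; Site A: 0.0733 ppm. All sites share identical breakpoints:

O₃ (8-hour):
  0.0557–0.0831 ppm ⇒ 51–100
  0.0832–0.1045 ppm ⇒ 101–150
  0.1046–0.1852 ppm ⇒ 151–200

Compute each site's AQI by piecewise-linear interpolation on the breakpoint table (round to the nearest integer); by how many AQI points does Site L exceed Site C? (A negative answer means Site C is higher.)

Site C 0.0679: bracket 0.0557–0.0831 → index 51–100; slope 49/0.0274, offset 0.0122.
AQI = 51 + 49/0.0274·0.0122 ≈ 72.82 ⇒ 73.
Site L 0.1034: bracket 0.0832–0.1045 → index 101–150; slope 49/0.0213, offset 0.0202.
AQI = 101 + 49/0.0213·0.0202 ≈ 147.47 ⇒ 147.
Site A 0.0733: bracket 0.0557–0.0831 → index 51–100; slope 49/0.0274, offset 0.0176.
AQI = 51 + 49/0.0274·0.0176 ≈ 82.47 ⇒ 82.
AQIs: Site C=73, Site L=147, Site A=82. Site L (147) − Site C (73) = 74.

74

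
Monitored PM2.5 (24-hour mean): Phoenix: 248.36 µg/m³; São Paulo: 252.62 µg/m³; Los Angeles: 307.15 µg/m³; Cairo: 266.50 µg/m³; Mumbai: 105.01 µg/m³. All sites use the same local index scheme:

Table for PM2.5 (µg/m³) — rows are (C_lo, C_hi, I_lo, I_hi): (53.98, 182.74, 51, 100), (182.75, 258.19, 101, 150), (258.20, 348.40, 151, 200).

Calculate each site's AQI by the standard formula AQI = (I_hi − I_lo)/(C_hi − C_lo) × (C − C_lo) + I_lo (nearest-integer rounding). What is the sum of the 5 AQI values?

Phoenix: 248.36 lies in 182.75–258.19, so I_lo=101, I_hi=150, C_lo=182.75, C_hi=258.19.
(150−101)/(258.19−182.75) × (248.36−182.75) + 101 = 49/75.44 × 65.61 + 101 ≈ 143.62 → 144.
São Paulo 252.62: bracket 182.75–258.19 → index 101–150; slope 49/75.44, offset 69.87.
AQI = 101 + 49/75.44·69.87 ≈ 146.38 ⇒ 146.
Los Angeles: 307.15 ∈ [258.20, 348.40] ↔ index [151, 200].
151 + (307.15−258.20)·(200−151)/(348.40−258.20) = 151 + 48.95·49/90.20 ≈ 177.59, so AQI = 178.
Cairo 266.50: bracket 258.20–348.40 → index 151–200; slope 49/90.20, offset 8.30.
AQI = 151 + 49/90.20·8.30 ≈ 155.51 ⇒ 156.
Mumbai 105.01: bracket 53.98–182.74 → index 51–100; slope 49/128.76, offset 51.03.
AQI = 51 + 49/128.76·51.03 ≈ 70.42 ⇒ 70.
AQIs: Phoenix=144, São Paulo=146, Los Angeles=178, Cairo=156, Mumbai=70. Sum = 144 + 146 + 178 + 156 + 70 = 694.

694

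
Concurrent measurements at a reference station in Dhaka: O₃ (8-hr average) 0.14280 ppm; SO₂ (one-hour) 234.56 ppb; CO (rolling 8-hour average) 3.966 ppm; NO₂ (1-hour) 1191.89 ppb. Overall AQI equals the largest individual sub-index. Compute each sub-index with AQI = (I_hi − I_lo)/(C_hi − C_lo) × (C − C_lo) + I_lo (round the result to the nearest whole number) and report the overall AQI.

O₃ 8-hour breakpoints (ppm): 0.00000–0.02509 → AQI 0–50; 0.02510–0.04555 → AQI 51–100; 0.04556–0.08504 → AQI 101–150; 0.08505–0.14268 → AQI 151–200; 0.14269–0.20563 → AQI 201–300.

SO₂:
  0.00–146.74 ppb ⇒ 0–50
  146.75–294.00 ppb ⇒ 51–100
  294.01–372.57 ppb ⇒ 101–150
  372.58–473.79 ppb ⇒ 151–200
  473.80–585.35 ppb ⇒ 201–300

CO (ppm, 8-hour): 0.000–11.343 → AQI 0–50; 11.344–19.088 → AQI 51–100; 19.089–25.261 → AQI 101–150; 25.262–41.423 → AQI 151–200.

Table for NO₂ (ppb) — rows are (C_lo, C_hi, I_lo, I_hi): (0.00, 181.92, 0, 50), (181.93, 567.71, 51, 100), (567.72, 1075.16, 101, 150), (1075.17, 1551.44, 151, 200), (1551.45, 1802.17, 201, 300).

201

O₃ 0.14280: bracket 0.14269–0.20563 → index 201–300; slope 99/0.06294, offset 0.00011.
AQI = 201 + 99/0.06294·0.00011 ≈ 201.17 ⇒ 201.
SO₂ 234.56: bracket 146.75–294.00 → index 51–100; slope 49/147.25, offset 87.81.
AQI = 51 + 49/147.25·87.81 ≈ 80.22 ⇒ 80.
CO 3.966: bracket 0.000–11.343 → index 0–50; slope 50/11.343, offset 3.966.
AQI = 0 + 50/11.343·3.966 ≈ 17.48 ⇒ 17.
NO₂: 1191.89 lies in 1075.17–1551.44, so I_lo=151, I_hi=200, C_lo=1075.17, C_hi=1551.44.
(200−151)/(1551.44−1075.17) × (1191.89−1075.17) + 151 = 49/476.27 × 116.72 + 151 ≈ 163.01 → 163.
Sub-indices: O₃→201, SO₂→80, CO→17, NO₂→163. Overall AQI = max = 201; dominant pollutant is O₃.
AQI 201: Very Unhealthy.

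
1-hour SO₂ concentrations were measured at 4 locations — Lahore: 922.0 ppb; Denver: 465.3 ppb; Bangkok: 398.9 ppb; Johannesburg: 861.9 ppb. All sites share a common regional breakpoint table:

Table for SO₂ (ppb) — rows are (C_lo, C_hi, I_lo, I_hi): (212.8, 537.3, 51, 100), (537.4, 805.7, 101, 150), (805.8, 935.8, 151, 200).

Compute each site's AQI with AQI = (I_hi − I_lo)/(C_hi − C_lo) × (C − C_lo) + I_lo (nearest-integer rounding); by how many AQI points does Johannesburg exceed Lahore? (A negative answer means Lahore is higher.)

Lahore: 922.0 ∈ [805.8, 935.8] ↔ index [151, 200].
151 + (922.0−805.8)·(200−151)/(935.8−805.8) = 151 + 116.2·49/130.0 ≈ 194.80, so AQI = 195.
Denver: 465.3 lies in 212.8–537.3, so I_lo=51, I_hi=100, C_lo=212.8, C_hi=537.3.
(100−51)/(537.3−212.8) × (465.3−212.8) + 51 = 49/324.5 × 252.5 + 51 ≈ 89.13 → 89.
Bangkok: 398.9 ∈ [212.8, 537.3] ↔ index [51, 100].
51 + (398.9−212.8)·(100−51)/(537.3−212.8) = 51 + 186.1·49/324.5 ≈ 79.10, so AQI = 79.
Johannesburg: 861.9 lies in 805.8–935.8, so I_lo=151, I_hi=200, C_lo=805.8, C_hi=935.8.
(200−151)/(935.8−805.8) × (861.9−805.8) + 151 = 49/130.0 × 56.1 + 151 ≈ 172.15 → 172.
AQIs: Lahore=195, Denver=89, Bangkok=79, Johannesburg=172. Johannesburg (172) − Lahore (195) = -23.

-23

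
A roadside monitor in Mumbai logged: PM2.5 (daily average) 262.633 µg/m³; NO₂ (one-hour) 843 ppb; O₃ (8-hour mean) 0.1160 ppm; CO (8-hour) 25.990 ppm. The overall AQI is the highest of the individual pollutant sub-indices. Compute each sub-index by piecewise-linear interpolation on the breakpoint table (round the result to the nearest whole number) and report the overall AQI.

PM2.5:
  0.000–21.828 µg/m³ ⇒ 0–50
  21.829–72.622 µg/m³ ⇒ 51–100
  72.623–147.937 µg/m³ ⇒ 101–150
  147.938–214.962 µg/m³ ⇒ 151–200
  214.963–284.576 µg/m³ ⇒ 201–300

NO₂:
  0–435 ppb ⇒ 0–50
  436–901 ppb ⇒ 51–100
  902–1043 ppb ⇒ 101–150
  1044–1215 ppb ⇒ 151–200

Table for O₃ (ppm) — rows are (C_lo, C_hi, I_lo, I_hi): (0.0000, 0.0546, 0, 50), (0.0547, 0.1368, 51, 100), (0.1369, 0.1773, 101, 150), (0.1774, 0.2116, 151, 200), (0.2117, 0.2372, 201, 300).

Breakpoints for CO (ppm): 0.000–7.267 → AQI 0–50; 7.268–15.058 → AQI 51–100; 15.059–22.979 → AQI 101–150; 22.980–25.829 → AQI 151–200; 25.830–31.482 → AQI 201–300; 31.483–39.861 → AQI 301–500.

269

PM2.5: row 214.963–284.576 (AQI 201–300). (300−201)·(262.633−214.963)/(284.576−214.963) + 201 = 99·47.670/69.613 + 201 ≈ 268.79 → 269.
NO₂: 843 ∈ [436, 901] ↔ index [51, 100].
51 + (843−436)·(100−51)/(901−436) = 51 + 407·49/465 ≈ 93.89, so AQI = 94.
O₃: row 0.0547–0.1368 (AQI 51–100). (100−51)·(0.1160−0.0547)/(0.1368−0.0547) + 51 = 49·0.0613/0.0821 + 51 ≈ 87.59 → 88.
CO: 25.990 lies in 25.830–31.482, so I_lo=201, I_hi=300, C_lo=25.830, C_hi=31.482.
(300−201)/(31.482−25.830) × (25.990−25.830) + 201 = 99/5.652 × 0.160 + 201 ≈ 203.80 → 204.
Sub-indices: PM2.5→269, NO₂→94, O₃→88, CO→204. Overall AQI = max = 269; dominant pollutant is PM2.5.
AQI 269: Very Unhealthy.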